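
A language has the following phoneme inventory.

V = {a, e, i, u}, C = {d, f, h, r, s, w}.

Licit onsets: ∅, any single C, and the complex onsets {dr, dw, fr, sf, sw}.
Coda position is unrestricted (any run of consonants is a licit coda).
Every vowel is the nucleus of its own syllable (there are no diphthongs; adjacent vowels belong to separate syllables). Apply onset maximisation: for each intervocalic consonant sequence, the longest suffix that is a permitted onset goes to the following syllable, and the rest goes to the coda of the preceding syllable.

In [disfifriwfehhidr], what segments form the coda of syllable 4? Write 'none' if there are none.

h

The vowels are i, i, i, e, i — 5 nuclei, so 5 syllables.
σ1/σ2 boundary: /sf/ — entire cluster is a permitted onset → onset /sf/, coda ∅.
σ2/σ3 boundary: /fr/ — entire cluster is a permitted onset → onset /fr/, coda ∅.
σ3/σ4 boundary: cluster /wf/ — the longest permitted-onset suffix is /f/; onset = /f/, preceding coda = /w/.
σ4/σ5 boundary: /hh/ — longest licit onset from the right is /h/, leaving /h/ as coda.
Result: di.sfi.friw.feh.hidr.
Syllable 4 is /feh/: onset /f/, nucleus /e/, coda /h/.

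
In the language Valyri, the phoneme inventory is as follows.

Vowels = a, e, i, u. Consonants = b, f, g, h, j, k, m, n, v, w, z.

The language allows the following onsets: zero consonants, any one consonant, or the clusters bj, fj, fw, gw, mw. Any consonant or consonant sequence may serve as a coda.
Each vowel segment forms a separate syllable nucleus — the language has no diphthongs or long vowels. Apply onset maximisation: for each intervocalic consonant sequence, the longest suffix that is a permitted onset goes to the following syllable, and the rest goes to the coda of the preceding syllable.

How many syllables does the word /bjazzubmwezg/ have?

Vowels present: a, u, e; each is a nucleus, giving 3 syllables.

3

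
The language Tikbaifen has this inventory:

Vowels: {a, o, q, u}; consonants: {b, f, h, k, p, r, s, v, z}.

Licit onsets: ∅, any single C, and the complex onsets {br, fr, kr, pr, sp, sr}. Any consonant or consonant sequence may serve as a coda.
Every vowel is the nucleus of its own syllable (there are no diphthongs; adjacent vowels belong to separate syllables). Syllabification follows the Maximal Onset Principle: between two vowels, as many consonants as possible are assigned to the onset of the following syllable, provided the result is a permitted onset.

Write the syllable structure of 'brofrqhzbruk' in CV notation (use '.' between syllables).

The vowels are o, q, u — 3 nuclei, so 3 syllables.
/o…q/ gap (V1→V2): cluster /fr/ — /fr/ is itself a permitted onset, so the whole cluster goes right; preceding coda = ∅.
/q…u/ gap (V2→V3): /hzbr/ splits as /hz/ + /br/ (/br/ is the longest suffix that is a licit onset).
Putting it together: bro.frqhz.bruk.
Mapping each syllable to C/V: /bro/ → CCV, /frqhz/ → CCVCC, /bruk/ → CCVC.

CCV.CCVCC.CCVC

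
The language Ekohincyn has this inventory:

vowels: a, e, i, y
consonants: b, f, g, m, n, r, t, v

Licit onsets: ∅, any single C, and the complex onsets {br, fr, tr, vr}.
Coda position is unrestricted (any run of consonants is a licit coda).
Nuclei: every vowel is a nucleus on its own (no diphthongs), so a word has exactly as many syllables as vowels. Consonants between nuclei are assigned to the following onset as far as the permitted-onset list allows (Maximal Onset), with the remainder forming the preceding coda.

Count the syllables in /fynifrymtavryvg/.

5

Nuclei (vowels): y, i, y, a, y → 5 syllables.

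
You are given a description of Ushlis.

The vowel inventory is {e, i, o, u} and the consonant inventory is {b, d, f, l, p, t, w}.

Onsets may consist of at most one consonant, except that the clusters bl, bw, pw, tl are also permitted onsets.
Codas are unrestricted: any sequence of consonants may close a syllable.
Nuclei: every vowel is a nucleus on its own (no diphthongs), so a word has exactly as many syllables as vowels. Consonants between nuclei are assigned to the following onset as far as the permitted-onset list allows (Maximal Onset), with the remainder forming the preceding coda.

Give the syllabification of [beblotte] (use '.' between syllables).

Nuclei (vowels): e, o, e → 3 syllables.
/e…o/ gap (V1→V2): /bl/ — entire cluster is a permitted onset → onset /bl/, coda ∅.
/o…e/ gap (V2→V3): /tt/; trying suffixes from longest down, /t/ is the first permitted one, so coda /t/ | onset /t/.

be.blot.te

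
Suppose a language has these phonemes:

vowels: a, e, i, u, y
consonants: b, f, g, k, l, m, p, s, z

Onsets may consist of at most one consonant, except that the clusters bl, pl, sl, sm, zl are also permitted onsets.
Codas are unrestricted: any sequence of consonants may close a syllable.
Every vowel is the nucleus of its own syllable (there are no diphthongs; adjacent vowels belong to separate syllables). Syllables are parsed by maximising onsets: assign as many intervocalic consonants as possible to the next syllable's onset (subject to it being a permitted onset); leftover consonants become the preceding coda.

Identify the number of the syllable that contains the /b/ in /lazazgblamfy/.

Vowels present: a, a, a, y; each is a nucleus, giving 4 syllables.
V1 /a/ – V2 /a/: /z/ is a single consonant, so it becomes the next onset.
V2 /a/ – V3 /a/: /zgbl/; trying suffixes from longest down, /bl/ is the first permitted one, so coda /zg/ | onset /bl/.
V3 /a/ – V4 /y/: /mf/ — longest licit onset from the right is /f/, leaving /m/ as coda.
Putting it together: la.zazg.blam.fy.
The /b/ is in the onset of syllable 3 (/blam/).

3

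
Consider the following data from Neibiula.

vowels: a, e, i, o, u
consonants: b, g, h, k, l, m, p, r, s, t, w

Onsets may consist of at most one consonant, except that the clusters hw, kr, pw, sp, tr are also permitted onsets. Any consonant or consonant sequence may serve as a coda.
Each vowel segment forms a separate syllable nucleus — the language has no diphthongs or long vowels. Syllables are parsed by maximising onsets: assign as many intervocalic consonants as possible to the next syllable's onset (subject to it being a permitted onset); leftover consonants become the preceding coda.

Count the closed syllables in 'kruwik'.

1

Nuclei (vowels): u, i → 2 syllables.
/u…i/ gap (V1→V2): just /w/ — single C goes to the following onset.
Putting it together: kru.wik.
Classifying each syllable: /kru/ (open), /wik/ (closed).
Closed syllables: 1.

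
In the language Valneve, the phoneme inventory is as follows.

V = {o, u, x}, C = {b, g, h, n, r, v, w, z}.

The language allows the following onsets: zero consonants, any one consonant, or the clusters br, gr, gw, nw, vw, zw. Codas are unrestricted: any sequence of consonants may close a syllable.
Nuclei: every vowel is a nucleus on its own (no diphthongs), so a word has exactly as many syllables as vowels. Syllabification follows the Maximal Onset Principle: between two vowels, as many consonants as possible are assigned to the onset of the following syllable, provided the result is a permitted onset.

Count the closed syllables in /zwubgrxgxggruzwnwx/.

Vowels present: u, x, x, u, x; each is a nucleus, giving 5 syllables.
V1 /u/ – V2 /x/: /bgr/; trying suffixes from longest down, /gr/ is the first permitted one, so coda /b/ | onset /gr/.
V2 /x/ – V3 /x/: /g/ → onset of the next syllable (single consonants are always licit onsets).
V3 /x/ – V4 /u/: cluster /ggr/ — the longest permitted-onset suffix is /gr/; onset = /gr/, preceding coda = /g/.
V4 /u/ – V5 /x/: /zwnw/ — longest licit onset from the right is /nw/, leaving /zw/ as coda.
So the parse is zwub.grx.gxg.gruzw.nwx.
Classifying each syllable: /zwub/ (closed), /grx/ (open), /gxg/ (closed), /gruzw/ (closed), /nwx/ (open).
Closed syllables: 3.

3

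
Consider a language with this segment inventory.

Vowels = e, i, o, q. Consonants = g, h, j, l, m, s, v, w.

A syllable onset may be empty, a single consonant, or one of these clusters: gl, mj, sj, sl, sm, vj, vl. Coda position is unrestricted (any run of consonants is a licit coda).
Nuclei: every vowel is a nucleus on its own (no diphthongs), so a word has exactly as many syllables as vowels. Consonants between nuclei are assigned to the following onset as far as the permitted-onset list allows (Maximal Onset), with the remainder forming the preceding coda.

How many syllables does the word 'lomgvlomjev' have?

3

Vowels present: o, o, e; each is a nucleus, giving 3 syllables.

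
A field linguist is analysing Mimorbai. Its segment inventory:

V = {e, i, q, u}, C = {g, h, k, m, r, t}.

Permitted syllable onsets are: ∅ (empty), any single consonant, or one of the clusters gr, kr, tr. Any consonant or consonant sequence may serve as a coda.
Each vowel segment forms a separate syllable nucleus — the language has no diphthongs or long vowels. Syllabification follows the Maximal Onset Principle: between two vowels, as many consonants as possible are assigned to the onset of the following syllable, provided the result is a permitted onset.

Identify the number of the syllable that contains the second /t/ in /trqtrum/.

2

The vowels are q, u — 2 nuclei, so 2 syllables.
/q…u/ gap (V1→V2): /tr/ is a licit onset in full, so it all attaches to the next syllable.
Putting it together: trq.trum.
The second /t/ is in the onset of syllable 2 (/trum/).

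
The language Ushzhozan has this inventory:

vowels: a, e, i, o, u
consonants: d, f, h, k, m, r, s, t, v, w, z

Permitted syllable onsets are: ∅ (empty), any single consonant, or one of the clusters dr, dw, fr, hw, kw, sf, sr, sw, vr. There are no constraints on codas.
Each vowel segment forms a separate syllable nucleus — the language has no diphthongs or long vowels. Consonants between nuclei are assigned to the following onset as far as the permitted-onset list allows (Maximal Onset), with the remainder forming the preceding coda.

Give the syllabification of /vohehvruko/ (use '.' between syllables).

vo.heh.vru.ko

Nuclei (vowels): o, e, u, o → 4 syllables.
/o…e/ gap (V1→V2): just /h/ — single C goes to the following onset.
/e…u/ gap (V2→V3): /hvr/ splits as /h/ + /vr/ (/vr/ is the longest suffix that is a licit onset).
/u…o/ gap (V3→V4): /k/ → onset of the next syllable (single consonants are always licit onsets).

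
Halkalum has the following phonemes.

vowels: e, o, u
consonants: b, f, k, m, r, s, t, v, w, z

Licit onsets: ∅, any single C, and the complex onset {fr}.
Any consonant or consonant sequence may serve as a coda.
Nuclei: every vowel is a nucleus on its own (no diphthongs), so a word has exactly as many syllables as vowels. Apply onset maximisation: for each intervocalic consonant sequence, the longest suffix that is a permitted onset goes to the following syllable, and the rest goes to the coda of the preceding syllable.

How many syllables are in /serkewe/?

Vowels present: e, e, e; each is a nucleus, giving 3 syllables.

3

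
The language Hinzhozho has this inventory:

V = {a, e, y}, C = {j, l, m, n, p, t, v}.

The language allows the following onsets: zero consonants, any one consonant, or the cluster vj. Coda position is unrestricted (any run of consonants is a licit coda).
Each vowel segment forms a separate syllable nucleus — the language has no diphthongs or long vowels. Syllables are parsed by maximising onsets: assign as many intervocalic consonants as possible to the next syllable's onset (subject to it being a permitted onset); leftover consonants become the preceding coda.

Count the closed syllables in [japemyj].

1

Nuclei (vowels): a, e, y → 3 syllables.
V1 /a/ – V2 /e/: /p/ is a single consonant, so it becomes the next onset.
V2 /e/ – V3 /y/: just /m/ — single C goes to the following onset.
Result: ja.pe.myj.
Classifying each syllable: /ja/ (open), /pe/ (open), /myj/ (closed).
Closed syllables: 1.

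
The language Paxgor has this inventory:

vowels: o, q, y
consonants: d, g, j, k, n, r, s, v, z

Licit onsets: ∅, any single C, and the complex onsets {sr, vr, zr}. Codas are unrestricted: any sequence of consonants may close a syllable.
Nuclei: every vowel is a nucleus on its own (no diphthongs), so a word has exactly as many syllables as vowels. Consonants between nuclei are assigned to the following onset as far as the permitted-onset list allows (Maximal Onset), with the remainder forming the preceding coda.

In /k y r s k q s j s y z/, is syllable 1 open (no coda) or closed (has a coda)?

The vowels are y, q, y — 3 nuclei, so 3 syllables.
/y…q/ gap (V1→V2): /rsk/ splits as /rs/ + /k/ (/k/ is the longest suffix that is a licit onset).
/q…y/ gap (V2→V3): /sjs/ splits as /sj/ + /s/ (/s/ is the longest suffix that is a licit onset).
Syllabification: kyrs.kqsj.syz.
Syllable 1 is /kyrs/ with coda /rs/, so it is closed.

closed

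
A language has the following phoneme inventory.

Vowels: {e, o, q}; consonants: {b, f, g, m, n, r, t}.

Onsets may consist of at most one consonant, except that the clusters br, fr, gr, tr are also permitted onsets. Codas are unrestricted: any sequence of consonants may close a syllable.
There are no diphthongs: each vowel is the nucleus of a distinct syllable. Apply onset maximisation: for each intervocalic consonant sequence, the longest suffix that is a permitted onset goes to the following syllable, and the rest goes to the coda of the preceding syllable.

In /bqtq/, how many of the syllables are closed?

Nuclei (vowels): q, q → 2 syllables.
σ1/σ2 boundary: /t/ is a single consonant, so it becomes the next onset.
Putting it together: bq.tq.
Classifying each syllable: /bq/ (open), /tq/ (open).
Closed syllables: 0.

0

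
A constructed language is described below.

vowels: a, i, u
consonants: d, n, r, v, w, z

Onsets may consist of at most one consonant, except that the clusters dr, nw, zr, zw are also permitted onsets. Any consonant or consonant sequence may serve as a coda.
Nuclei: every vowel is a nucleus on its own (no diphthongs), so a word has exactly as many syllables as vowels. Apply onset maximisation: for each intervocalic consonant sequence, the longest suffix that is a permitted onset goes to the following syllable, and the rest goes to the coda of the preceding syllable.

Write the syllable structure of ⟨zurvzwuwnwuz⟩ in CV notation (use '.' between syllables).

CVCC.CCVC.CCVC

The vowels are u, u, u — 3 nuclei, so 3 syllables.
σ1/σ2 boundary: /rvzw/; trying suffixes from longest down, /zw/ is the first permitted one, so coda /rv/ | onset /zw/.
σ2/σ3 boundary: cluster /wnw/ — the longest permitted-onset suffix is /nw/; onset = /nw/, preceding coda = /w/.
Syllabification: zurv.zwuw.nwuz.
Mapping each syllable to C/V: /zurv/ → CVCC, /zwuw/ → CCVC, /nwuz/ → CCVC.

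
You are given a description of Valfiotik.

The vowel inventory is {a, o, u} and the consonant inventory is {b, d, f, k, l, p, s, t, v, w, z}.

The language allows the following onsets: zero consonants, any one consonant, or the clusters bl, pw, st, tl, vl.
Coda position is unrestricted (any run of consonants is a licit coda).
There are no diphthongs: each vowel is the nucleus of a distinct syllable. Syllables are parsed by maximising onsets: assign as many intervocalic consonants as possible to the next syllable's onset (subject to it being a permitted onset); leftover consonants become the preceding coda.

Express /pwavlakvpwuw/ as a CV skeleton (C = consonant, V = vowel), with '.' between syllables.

CCV.CCVCC.CCVC

Nuclei (vowels): a, a, u → 3 syllables.
/a…a/ gap (V1→V2): cluster /vl/ — /vl/ is itself a permitted onset, so the whole cluster goes right; preceding coda = ∅.
/a…u/ gap (V2→V3): /kvpw/ splits as /kv/ + /pw/ (/pw/ is the longest suffix that is a licit onset).
Putting it together: pwa.vlakv.pwuw.
Mapping each syllable to C/V: /pwa/ → CCV, /vlakv/ → CCVCC, /pwuw/ → CCVC.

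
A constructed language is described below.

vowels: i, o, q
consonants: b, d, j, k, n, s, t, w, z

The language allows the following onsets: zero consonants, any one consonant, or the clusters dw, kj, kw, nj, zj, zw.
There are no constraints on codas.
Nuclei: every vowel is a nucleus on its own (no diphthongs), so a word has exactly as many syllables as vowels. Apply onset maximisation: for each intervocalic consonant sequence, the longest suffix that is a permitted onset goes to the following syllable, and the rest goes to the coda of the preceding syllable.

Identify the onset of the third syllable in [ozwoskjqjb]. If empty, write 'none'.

Nuclei (vowels): o, o, q → 3 syllables.
/o…o/ gap (V1→V2): /zw/ — entire cluster is a permitted onset → onset /zw/, coda ∅.
/o…q/ gap (V2→V3): /skj/ — longest licit onset from the right is /kj/, leaving /s/ as coda.
Putting it together: o.zwos.kjqjb.
Syllable 3 is /kjqjb/: onset /kj/, nucleus /q/, coda /jb/.

kj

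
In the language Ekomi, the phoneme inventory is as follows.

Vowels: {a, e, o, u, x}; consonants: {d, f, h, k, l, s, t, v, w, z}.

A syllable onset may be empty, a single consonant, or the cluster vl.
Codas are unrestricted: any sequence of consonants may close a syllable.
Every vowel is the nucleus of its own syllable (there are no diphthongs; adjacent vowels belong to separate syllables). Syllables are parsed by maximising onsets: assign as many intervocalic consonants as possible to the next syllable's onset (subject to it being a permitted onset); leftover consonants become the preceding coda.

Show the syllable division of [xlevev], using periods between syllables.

x.le.vev

Nuclei (vowels): x, e, e → 3 syllables.
V1 /x/ – V2 /e/: /l/ is a single consonant, so it becomes the next onset.
V2 /e/ – V3 /e/: just /v/ — single C goes to the following onset.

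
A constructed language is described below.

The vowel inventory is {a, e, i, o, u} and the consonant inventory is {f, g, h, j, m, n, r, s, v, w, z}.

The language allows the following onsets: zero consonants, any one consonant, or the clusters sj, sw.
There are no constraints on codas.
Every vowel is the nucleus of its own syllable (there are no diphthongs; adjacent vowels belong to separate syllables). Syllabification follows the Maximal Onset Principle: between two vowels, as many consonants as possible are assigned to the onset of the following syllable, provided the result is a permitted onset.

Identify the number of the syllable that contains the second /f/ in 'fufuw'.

2

Vowels present: u, u; each is a nucleus, giving 2 syllables.
σ1/σ2 boundary: /f/ → onset of the next syllable (single consonants are always licit onsets).
Result: fu.fuw.
The second /f/ is in the onset of syllable 2 (/fuw/).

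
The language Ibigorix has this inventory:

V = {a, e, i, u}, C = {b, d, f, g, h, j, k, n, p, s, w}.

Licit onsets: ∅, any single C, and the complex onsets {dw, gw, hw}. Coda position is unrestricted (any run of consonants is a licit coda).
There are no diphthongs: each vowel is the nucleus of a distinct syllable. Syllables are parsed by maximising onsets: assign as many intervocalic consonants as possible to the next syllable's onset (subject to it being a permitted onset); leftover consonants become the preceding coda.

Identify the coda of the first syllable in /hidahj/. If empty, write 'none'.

none

The vowels are i, a — 2 nuclei, so 2 syllables.
σ1/σ2 boundary: /d/ → onset of the next syllable (single consonants are always licit onsets).
Syllabification: hi.dahj.
Syllable 1 is /hi/: onset /h/, nucleus /i/, coda ∅.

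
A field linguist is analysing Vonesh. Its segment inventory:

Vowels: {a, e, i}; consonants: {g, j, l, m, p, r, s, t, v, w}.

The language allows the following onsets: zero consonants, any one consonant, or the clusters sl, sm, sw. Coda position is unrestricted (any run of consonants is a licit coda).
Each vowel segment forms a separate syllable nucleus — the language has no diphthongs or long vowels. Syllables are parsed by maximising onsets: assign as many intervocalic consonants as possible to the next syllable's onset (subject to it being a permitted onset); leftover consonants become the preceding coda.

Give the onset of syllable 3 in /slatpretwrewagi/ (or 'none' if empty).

r

The vowels are a, e, e, a, i — 5 nuclei, so 5 syllables.
/a…e/ gap (V1→V2): /tpr/ — longest licit onset from the right is /r/, leaving /tp/ as coda.
/e…e/ gap (V2→V3): cluster /twr/ — the longest permitted-onset suffix is /r/; onset = /r/, preceding coda = /tw/.
/e…a/ gap (V3→V4): just /w/ — single C goes to the following onset.
/a…i/ gap (V4→V5): /g/ is a single consonant, so it becomes the next onset.
Putting it together: slatp.retw.re.wa.gi.
Syllable 3 is /re/: onset /r/, nucleus /e/, coda ∅.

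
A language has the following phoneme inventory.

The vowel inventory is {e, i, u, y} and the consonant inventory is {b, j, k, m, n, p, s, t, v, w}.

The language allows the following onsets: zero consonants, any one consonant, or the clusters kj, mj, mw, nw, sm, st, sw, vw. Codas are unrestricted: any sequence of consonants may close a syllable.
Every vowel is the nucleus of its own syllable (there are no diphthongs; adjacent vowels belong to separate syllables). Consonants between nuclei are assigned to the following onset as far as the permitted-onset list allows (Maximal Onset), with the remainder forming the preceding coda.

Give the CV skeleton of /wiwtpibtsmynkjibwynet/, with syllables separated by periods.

CVCC.CVCC.CCVC.CCVC.CV.CVC

Vowels present: i, i, y, i, y, e; each is a nucleus, giving 6 syllables.
/i…i/ gap (V1→V2): cluster /wtp/ — the longest permitted-onset suffix is /p/; onset = /p/, preceding coda = /wt/.
/i…y/ gap (V2→V3): /btsm/; trying suffixes from longest down, /sm/ is the first permitted one, so coda /bt/ | onset /sm/.
/y…i/ gap (V3→V4): cluster /nkj/ — the longest permitted-onset suffix is /kj/; onset = /kj/, preceding coda = /n/.
/i…y/ gap (V4→V5): cluster /bw/ — the longest permitted-onset suffix is /w/; onset = /w/, preceding coda = /b/.
/y…e/ gap (V5→V6): /n/ is a single consonant, so it becomes the next onset.
Putting it together: wiwt.pibt.smyn.kjib.wy.net.
Mapping each syllable to C/V: /wiwt/ → CVCC, /pibt/ → CVCC, /smyn/ → CCVC, /kjib/ → CCVC, /wy/ → CV, /net/ → CVC.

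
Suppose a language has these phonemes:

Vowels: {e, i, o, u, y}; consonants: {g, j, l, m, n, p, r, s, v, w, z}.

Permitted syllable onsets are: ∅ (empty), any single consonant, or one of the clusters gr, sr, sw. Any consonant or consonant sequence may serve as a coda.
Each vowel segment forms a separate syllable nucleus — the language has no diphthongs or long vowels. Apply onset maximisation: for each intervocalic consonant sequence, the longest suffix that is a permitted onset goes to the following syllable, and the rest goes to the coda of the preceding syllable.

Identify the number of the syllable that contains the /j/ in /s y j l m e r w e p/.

1

Vowels present: y, e, e; each is a nucleus, giving 3 syllables.
/y…e/ gap (V1→V2): /jlm/ splits as /jl/ + /m/ (/m/ is the longest suffix that is a licit onset).
/e…e/ gap (V2→V3): /rw/ — longest licit onset from the right is /w/, leaving /r/ as coda.
Result: syjl.mer.wep.
The /j/ is in the coda of syllable 1 (/syjl/).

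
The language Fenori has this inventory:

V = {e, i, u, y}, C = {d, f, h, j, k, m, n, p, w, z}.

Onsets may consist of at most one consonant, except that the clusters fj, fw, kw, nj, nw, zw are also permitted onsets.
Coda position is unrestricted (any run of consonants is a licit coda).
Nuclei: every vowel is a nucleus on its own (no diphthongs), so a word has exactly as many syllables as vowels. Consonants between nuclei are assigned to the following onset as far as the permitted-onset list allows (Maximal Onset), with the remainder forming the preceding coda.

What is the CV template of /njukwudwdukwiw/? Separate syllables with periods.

The vowels are u, u, u, i — 4 nuclei, so 4 syllables.
σ1/σ2 boundary: /kw/ — entire cluster is a permitted onset → onset /kw/, coda ∅.
σ2/σ3 boundary: cluster /dwd/ — the longest permitted-onset suffix is /d/; onset = /d/, preceding coda = /dw/.
σ3/σ4 boundary: /kw/ is a licit onset in full, so it all attaches to the next syllable.
Result: nju.kwudw.du.kwiw.
Mapping each syllable to C/V: /nju/ → CCV, /kwudw/ → CCVCC, /du/ → CV, /kwiw/ → CCVC.

CCV.CCVCC.CV.CCVC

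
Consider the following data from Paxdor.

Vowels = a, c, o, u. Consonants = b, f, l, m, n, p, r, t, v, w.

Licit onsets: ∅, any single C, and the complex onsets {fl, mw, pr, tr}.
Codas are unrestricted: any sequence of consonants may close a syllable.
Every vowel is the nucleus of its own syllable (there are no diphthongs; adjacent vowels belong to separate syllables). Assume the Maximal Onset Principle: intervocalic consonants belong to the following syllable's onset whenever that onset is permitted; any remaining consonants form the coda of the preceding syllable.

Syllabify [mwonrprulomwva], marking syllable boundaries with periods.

Vowels present: o, u, o, a; each is a nucleus, giving 4 syllables.
V1 /o/ – V2 /u/: cluster /nrpr/ — the longest permitted-onset suffix is /pr/; onset = /pr/, preceding coda = /nr/.
V2 /u/ – V3 /o/: /l/ is a single consonant, so it becomes the next onset.
V3 /o/ – V4 /a/: /mwv/; trying suffixes from longest down, /v/ is the first permitted one, so coda /mw/ | onset /v/.

mwonr.pru.lomw.va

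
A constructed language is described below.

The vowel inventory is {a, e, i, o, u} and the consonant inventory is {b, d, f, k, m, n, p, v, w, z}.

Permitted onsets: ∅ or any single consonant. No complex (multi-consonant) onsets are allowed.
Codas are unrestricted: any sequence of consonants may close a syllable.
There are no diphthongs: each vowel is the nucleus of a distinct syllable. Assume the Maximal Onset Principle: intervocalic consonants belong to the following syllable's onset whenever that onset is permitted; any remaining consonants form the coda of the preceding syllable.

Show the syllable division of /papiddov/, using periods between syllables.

pa.pid.dov

Nuclei (vowels): a, i, o → 3 syllables.
/a…i/ gap (V1→V2): /p/ is a single consonant, so it becomes the next onset.
/i…o/ gap (V2→V3): /dd/ — longest licit onset from the right is /d/, leaving /d/ as coda.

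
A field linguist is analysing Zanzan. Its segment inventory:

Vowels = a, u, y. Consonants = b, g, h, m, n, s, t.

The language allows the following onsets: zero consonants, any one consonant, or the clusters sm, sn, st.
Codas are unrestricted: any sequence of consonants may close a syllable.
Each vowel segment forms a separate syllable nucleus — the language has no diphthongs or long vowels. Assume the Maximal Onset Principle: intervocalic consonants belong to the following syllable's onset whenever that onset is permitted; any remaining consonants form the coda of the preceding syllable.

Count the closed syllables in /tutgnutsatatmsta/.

The vowels are u, u, a, a, a — 5 nuclei, so 5 syllables.
Between /u/ (V1) and /u/ (V2): /tgn/; trying suffixes from longest down, /n/ is the first permitted one, so coda /tg/ | onset /n/.
Between /u/ (V2) and /a/ (V3): /ts/ — longest licit onset from the right is /s/, leaving /t/ as coda.
Between /a/ (V3) and /a/ (V4): just /t/ — single C goes to the following onset.
Between /a/ (V4) and /a/ (V5): /tmst/ — longest licit onset from the right is /st/, leaving /tm/ as coda.
Syllabification: tutg.nut.sa.tatm.sta.
Classifying each syllable: /tutg/ (closed), /nut/ (closed), /sa/ (open), /tatm/ (closed), /sta/ (open).
Closed syllables: 3.

3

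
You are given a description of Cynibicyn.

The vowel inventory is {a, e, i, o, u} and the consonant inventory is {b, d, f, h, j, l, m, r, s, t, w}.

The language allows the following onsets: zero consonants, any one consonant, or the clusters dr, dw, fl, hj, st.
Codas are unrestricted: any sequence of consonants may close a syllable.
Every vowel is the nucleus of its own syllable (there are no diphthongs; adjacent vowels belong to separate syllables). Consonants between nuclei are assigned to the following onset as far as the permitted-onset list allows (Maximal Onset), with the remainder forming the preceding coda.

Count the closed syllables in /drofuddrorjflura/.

2

The vowels are o, u, o, u, a — 5 nuclei, so 5 syllables.
/o…u/ gap (V1→V2): /f/ → onset of the next syllable (single consonants are always licit onsets).
/u…o/ gap (V2→V3): /ddr/ splits as /d/ + /dr/ (/dr/ is the longest suffix that is a licit onset).
/o…u/ gap (V3→V4): cluster /rjfl/ — the longest permitted-onset suffix is /fl/; onset = /fl/, preceding coda = /rj/.
/u…a/ gap (V4→V5): /r/ is a single consonant, so it becomes the next onset.
Syllabification: dro.fud.drorj.flu.ra.
Classifying each syllable: /dro/ (open), /fud/ (closed), /drorj/ (closed), /flu/ (open), /ra/ (open).
Closed syllables: 2.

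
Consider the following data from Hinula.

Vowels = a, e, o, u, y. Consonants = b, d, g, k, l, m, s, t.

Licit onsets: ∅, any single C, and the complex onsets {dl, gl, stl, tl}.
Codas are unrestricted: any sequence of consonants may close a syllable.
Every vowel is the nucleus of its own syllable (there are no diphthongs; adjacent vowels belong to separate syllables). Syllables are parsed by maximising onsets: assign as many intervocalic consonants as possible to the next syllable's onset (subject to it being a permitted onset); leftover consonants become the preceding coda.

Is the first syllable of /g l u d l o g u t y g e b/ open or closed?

Vowels present: u, o, u, y, e; each is a nucleus, giving 5 syllables.
Between /u/ (V1) and /o/ (V2): cluster /dl/ — /dl/ is itself a permitted onset, so the whole cluster goes right; preceding coda = ∅.
Between /o/ (V2) and /u/ (V3): just /g/ — single C goes to the following onset.
Between /u/ (V3) and /y/ (V4): just /t/ — single C goes to the following onset.
Between /y/ (V4) and /e/ (V5): /g/ is a single consonant, so it becomes the next onset.
So the parse is glu.dlo.gu.ty.geb.
Syllable 1 is /glu/; it ends in its nucleus with no coda, so it is open.

open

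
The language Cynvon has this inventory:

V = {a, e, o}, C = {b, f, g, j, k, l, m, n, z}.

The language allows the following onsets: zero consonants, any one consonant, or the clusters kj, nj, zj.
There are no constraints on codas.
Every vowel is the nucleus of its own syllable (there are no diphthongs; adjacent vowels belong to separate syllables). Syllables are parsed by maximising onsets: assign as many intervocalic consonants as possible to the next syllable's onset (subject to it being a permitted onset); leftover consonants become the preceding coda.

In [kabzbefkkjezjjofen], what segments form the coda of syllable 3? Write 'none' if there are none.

Nuclei (vowels): a, e, e, o, e → 5 syllables.
Between /a/ (V1) and /e/ (V2): /bzb/; trying suffixes from longest down, /b/ is the first permitted one, so coda /bz/ | onset /b/.
Between /e/ (V2) and /e/ (V3): cluster /fkkj/ — the longest permitted-onset suffix is /kj/; onset = /kj/, preceding coda = /fk/.
Between /e/ (V3) and /o/ (V4): /zjj/ splits as /zj/ + /j/ (/j/ is the longest suffix that is a licit onset).
Between /o/ (V4) and /e/ (V5): just /f/ — single C goes to the following onset.
So the parse is kabz.befk.kjezj.jo.fen.
Syllable 3 is /kjezj/: onset /kj/, nucleus /e/, coda /zj/.

zj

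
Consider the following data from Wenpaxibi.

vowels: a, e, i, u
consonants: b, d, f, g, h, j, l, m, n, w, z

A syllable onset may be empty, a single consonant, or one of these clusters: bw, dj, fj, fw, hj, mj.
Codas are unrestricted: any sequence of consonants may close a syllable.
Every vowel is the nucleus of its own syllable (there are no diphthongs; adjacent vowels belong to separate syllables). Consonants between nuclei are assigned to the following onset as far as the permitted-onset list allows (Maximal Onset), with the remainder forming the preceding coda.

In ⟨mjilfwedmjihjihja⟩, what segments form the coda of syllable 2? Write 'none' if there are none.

The vowels are i, e, i, i, a — 5 nuclei, so 5 syllables.
Between /i/ (V1) and /e/ (V2): /lfw/ splits as /l/ + /fw/ (/fw/ is the longest suffix that is a licit onset).
Between /e/ (V2) and /i/ (V3): cluster /dmj/ — the longest permitted-onset suffix is /mj/; onset = /mj/, preceding coda = /d/.
Between /i/ (V3) and /i/ (V4): /hj/ — entire cluster is a permitted onset → onset /hj/, coda ∅.
Between /i/ (V4) and /a/ (V5): cluster /hj/ — /hj/ is itself a permitted onset, so the whole cluster goes right; preceding coda = ∅.
Syllabification: mjil.fwed.mji.hji.hja.
Syllable 2 is /fwed/: onset /fw/, nucleus /e/, coda /d/.

d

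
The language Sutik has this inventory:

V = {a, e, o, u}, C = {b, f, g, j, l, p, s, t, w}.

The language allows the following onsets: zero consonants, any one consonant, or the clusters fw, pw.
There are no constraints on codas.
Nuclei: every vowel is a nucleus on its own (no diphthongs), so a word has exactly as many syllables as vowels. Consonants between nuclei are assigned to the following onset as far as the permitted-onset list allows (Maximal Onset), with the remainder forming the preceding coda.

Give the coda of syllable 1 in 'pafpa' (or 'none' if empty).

Vowels present: a, a; each is a nucleus, giving 2 syllables.
/a…a/ gap (V1→V2): /fp/ — longest licit onset from the right is /p/, leaving /f/ as coda.
Syllabification: paf.pa.
Syllable 1 is /paf/: onset /p/, nucleus /a/, coda /f/.

f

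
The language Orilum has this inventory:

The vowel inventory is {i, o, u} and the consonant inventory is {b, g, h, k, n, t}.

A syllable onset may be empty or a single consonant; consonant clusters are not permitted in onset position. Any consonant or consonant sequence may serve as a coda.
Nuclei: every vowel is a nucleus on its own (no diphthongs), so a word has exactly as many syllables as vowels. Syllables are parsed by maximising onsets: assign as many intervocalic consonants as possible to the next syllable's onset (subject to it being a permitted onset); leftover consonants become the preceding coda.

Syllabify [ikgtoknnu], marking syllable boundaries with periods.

ikg.tokn.nu

The vowels are i, o, u — 3 nuclei, so 3 syllables.
V1 /i/ – V2 /o/: /kgt/; trying suffixes from longest down, /t/ is the first permitted one, so coda /kg/ | onset /t/.
V2 /o/ – V3 /u/: /knn/ splits as /kn/ + /n/ (/n/ is the longest suffix that is a licit onset).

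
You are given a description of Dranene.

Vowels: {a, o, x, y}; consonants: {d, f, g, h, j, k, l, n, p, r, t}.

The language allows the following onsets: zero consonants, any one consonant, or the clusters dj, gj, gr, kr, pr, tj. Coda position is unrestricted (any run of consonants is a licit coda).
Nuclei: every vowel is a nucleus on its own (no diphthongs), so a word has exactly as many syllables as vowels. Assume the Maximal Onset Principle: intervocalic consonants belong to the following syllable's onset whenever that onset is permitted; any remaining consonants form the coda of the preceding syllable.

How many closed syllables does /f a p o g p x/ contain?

1

Nuclei (vowels): a, o, x → 3 syllables.
Between /a/ (V1) and /o/ (V2): just /p/ — single C goes to the following onset.
Between /o/ (V2) and /x/ (V3): cluster /gp/ — the longest permitted-onset suffix is /p/; onset = /p/, preceding coda = /g/.
So the parse is fa.pog.px.
Classifying each syllable: /fa/ (open), /pog/ (closed), /px/ (open).
Closed syllables: 1.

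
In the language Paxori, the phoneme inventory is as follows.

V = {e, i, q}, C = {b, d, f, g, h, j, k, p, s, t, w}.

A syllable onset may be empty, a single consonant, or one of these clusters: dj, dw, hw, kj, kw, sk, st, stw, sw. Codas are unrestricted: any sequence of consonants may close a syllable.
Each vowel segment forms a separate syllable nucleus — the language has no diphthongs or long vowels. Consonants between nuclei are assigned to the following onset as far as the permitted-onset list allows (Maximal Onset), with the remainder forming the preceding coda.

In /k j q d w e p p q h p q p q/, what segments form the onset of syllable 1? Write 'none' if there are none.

kj

Vowels present: q, e, q, q, q; each is a nucleus, giving 5 syllables.
σ1/σ2 boundary: /dw/ is a licit onset in full, so it all attaches to the next syllable.
σ2/σ3 boundary: /pp/ splits as /p/ + /p/ (/p/ is the longest suffix that is a licit onset).
σ3/σ4 boundary: /hp/ — longest licit onset from the right is /p/, leaving /h/ as coda.
σ4/σ5 boundary: /p/ is a single consonant, so it becomes the next onset.
So the parse is kjq.dwep.pqh.pq.pq.
Syllable 1 is /kjq/: onset /kj/, nucleus /q/, coda ∅.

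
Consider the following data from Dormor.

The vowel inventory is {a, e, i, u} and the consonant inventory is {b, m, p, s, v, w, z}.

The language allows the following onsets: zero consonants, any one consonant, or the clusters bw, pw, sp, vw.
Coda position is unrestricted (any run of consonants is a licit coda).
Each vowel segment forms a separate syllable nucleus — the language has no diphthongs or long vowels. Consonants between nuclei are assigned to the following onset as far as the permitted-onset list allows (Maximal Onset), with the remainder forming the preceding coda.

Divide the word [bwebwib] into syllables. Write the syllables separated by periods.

bwe.bwib

The vowels are e, i — 2 nuclei, so 2 syllables.
V1 /e/ – V2 /i/: /bw/ — entire cluster is a permitted onset → onset /bw/, coda ∅.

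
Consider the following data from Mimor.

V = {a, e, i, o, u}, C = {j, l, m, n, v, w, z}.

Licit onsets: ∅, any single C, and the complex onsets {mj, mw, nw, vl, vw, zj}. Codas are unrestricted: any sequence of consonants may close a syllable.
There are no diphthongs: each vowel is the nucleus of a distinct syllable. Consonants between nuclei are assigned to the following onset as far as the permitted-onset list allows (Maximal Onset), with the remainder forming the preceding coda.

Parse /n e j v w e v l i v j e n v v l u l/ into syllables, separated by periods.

Vowels present: e, e, i, e, u; each is a nucleus, giving 5 syllables.
V1 /e/ – V2 /e/: cluster /jvw/ — the longest permitted-onset suffix is /vw/; onset = /vw/, preceding coda = /j/.
V2 /e/ – V3 /i/: cluster /vl/ — /vl/ is itself a permitted onset, so the whole cluster goes right; preceding coda = ∅.
V3 /i/ – V4 /e/: cluster /vj/ — the longest permitted-onset suffix is /j/; onset = /j/, preceding coda = /v/.
V4 /e/ – V5 /u/: cluster /nvvl/ — the longest permitted-onset suffix is /vl/; onset = /vl/, preceding coda = /nv/.

nej.vwe.vliv.jenv.vlul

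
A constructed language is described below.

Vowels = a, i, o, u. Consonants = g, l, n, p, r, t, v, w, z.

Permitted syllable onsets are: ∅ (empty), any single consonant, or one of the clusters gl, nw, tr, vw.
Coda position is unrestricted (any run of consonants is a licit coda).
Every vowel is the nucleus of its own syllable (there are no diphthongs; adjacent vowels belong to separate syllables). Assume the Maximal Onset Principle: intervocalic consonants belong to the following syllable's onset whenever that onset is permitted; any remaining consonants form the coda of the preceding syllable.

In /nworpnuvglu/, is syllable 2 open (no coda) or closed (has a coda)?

closed

Vowels present: o, u, u; each is a nucleus, giving 3 syllables.
σ1/σ2 boundary: /rpn/ splits as /rp/ + /n/ (/n/ is the longest suffix that is a licit onset).
σ2/σ3 boundary: /vgl/; trying suffixes from longest down, /gl/ is the first permitted one, so coda /v/ | onset /gl/.
Syllabification: nworp.nuv.glu.
Syllable 2 is /nuv/ with coda /v/, so it is closed.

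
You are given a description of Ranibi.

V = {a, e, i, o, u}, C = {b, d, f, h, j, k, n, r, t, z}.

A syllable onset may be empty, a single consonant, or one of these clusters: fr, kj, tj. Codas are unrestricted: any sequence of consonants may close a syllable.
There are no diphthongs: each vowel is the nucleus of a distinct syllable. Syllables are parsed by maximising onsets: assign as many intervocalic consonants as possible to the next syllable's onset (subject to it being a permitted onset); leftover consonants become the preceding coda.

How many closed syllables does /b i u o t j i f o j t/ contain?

Nuclei (vowels): i, u, o, i, o → 5 syllables.
/i…u/ gap (V1→V2): hiatus — the boundary sits between the two vowels.
/u…o/ gap (V2→V3): hiatus — the boundary sits between the two vowels.
/o…i/ gap (V3→V4): cluster /tj/ — /tj/ is itself a permitted onset, so the whole cluster goes right; preceding coda = ∅.
/i…o/ gap (V4→V5): /f/ → onset of the next syllable (single consonants are always licit onsets).
Result: bi.u.o.tji.fojt.
Classifying each syllable: /bi/ (open), /u/ (open), /o/ (open), /tji/ (open), /fojt/ (closed).
Closed syllables: 1.

1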